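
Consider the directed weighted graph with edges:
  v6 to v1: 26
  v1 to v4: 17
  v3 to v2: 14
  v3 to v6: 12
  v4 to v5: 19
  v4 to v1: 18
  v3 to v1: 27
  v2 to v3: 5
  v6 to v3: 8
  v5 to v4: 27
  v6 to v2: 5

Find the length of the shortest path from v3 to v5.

Routes from v3 to v5:
v3 -> v1 -> v4 -> v5: 27 + 17 + 19 = 63
v3 -> v6 -> v1 -> v4 -> v5: 12 + 26 + 17 + 19 = 74
Shortest: 63.

63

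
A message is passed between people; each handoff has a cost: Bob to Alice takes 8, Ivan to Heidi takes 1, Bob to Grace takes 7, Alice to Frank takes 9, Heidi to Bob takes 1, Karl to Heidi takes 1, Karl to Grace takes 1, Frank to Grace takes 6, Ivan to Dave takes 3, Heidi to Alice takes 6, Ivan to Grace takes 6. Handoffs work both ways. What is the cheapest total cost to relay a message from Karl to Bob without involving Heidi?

8

Candidate routes:
Karl→Grace→Bob: 1 + 7 = 8
Karl→Grace→Frank→Alice→Bob: 1 + 6 + 9 + 8 = 24
Best route has total 8.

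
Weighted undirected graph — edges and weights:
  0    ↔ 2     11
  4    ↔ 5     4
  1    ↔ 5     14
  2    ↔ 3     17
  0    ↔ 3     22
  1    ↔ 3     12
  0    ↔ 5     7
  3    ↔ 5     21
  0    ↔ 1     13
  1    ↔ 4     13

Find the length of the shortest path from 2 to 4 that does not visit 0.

42

Candidate routes:
2 → 3 → 1 → 4: 17 + 12 + 13 = 42
2 → 3 → 1 → 5 → 4: 17 + 12 + 14 + 4 = 47
2 → 3 → 5 → 1 → 4: 17 + 21 + 14 + 13 = 65
2 → 3 → 5 → 4: 17 + 21 + 4 = 42
The minimum is 42.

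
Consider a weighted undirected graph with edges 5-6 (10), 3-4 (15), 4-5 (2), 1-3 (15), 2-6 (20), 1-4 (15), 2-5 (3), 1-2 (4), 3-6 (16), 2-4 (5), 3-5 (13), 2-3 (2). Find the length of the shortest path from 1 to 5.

7

Comparing a few candidate routes:
1-3-2-5: 15 + 2 + 3 = 20
1-4-5: 15 + 2 = 17
1-2-5: 4 + 3 = 7
1-2-4-5: 4 + 5 + 2 = 11
1-2-3-5: 4 + 2 + 13 = 19
The minimum is 7.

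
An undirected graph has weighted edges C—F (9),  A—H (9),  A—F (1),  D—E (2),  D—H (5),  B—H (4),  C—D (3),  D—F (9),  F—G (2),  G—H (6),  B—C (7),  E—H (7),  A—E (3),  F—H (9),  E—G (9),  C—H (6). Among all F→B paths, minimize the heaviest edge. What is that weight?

5

Checking several routes:
F → G → H → D → C → B: max(2, 6, 5, 3, 7) = 7
F → A → E → D → C → H → B: max(1, 3, 2, 3, 6, 4) = 6
F → G → H → B: max(2, 6, 4) = 6
F → A → E → D → H → B: max(1, 3, 2, 5, 4) = 5
Best route has worst link 5.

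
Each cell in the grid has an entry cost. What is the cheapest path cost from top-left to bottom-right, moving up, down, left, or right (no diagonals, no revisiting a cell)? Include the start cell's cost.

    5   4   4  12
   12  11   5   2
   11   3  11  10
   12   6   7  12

42

Take [0,0]→[0,1]→[0,2]→[1,2]→[1,3]→[2,3]→[3,3] for a total of 5 + 4 + 4 + 5 + 2 + 10 + 12 = 42.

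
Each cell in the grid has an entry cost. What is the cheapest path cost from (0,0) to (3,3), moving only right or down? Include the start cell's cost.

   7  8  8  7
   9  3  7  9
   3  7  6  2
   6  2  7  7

40

Take [0,0] [0,1] [1,1] [1,2] [2,2] [2,3] [3,3] for a total of 7 + 8 + 3 + 7 + 6 + 2 + 7 = 40.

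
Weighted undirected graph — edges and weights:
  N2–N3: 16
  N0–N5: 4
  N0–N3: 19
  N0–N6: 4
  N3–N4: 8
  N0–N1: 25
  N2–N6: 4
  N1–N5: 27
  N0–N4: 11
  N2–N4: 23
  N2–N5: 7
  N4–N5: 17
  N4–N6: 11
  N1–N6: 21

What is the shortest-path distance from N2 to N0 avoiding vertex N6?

11

A few of the N2→N0 routes:
N2 → N5 → N4 → N0: 7 + 17 + 11 = 35
N2 → N5 → N0: 7 + 4 = 11
N2 → N3 → N4 → N0: 16 + 8 + 11 = 35
N2 → N3 → N0: 16 + 19 = 35
N2 → N4 → N0: 23 + 11 = 34
Shortest: 11.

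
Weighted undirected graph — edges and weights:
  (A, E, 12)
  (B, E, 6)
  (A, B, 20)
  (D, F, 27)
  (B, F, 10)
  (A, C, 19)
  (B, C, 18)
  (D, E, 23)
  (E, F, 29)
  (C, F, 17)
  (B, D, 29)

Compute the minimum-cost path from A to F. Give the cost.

28

Checking several routes:
A → C → F: 19 + 17 = 36
A → E → F: 12 + 29 = 41
A → E → B → F: 12 + 6 + 10 = 28
A → B → F: 20 + 10 = 30
Shortest: 28.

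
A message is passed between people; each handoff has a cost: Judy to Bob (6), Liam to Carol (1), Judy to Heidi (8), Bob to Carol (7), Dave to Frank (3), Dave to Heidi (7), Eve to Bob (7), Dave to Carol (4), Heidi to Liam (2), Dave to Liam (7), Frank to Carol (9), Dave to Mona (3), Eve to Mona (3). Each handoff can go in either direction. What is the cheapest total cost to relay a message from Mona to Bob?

10

Checking several routes:
Mona-Eve-Bob: 3 + 7 = 10
Mona-Dave-Liam-Carol-Bob: 3 + 7 + 1 + 7 = 18
Mona-Dave-Carol-Bob: 3 + 4 + 7 = 14
The minimum is 10.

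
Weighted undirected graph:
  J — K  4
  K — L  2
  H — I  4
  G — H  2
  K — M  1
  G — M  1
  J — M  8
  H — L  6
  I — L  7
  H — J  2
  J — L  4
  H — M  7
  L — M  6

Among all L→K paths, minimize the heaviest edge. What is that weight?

Comparing a few candidate routes:
L→K: max(2) = 2
L→M→G→H→J→K: max(6, 1, 2, 2, 4) = 6
L→J→K: max(4, 4) = 4
L→J→H→G→M→K: max(4, 2, 2, 1, 1) = 4
L→M→K: max(6, 1) = 6
The minimum achievable maximum is 2.

2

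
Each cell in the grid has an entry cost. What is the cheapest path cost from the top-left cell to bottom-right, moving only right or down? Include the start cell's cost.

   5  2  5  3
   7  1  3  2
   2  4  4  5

Cheapest: r0c0 → r0c1 → r1c1 → r1c2 → r1c3 → r2c3
  5 + 2 + 1 + 3 + 2 + 5 = 18
(Top row then right column would cost 22.)

18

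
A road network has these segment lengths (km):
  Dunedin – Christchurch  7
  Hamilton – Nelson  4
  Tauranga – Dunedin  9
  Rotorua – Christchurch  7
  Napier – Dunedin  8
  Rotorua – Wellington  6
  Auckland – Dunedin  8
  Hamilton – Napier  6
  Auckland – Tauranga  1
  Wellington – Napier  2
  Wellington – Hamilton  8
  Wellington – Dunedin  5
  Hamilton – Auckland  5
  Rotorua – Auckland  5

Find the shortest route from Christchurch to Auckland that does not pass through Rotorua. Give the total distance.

Some routes from Christchurch to Auckland avoiding Rotorua:
Christchurch -> Dunedin -> Auckland: 7 + 8 = 15
Christchurch -> Dunedin -> Tauranga -> Auckland: 7 + 9 + 1 = 17
Christchurch -> Dunedin -> Wellington -> Hamilton -> Auckland: 7 + 5 + 8 + 5 = 25
Christchurch -> Dunedin -> Napier -> Hamilton -> Auckland: 7 + 8 + 6 + 5 = 26
Christchurch -> Dunedin -> Wellington -> Napier -> Hamilton -> Auckland: 7 + 5 + 2 + 6 + 5 = 25
Shortest: 15 km.

15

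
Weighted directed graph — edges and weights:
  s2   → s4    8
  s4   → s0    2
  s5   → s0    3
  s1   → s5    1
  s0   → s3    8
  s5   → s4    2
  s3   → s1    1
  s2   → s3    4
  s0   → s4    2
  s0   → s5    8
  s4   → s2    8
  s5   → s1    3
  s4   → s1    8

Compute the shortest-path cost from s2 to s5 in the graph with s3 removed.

Routes from s2 to s5 avoiding s3:
s2→s4→s1→s5: 8 + 8 + 1 = 17
s2→s4→s0→s5: 8 + 2 + 8 = 18
The minimum is 17.

17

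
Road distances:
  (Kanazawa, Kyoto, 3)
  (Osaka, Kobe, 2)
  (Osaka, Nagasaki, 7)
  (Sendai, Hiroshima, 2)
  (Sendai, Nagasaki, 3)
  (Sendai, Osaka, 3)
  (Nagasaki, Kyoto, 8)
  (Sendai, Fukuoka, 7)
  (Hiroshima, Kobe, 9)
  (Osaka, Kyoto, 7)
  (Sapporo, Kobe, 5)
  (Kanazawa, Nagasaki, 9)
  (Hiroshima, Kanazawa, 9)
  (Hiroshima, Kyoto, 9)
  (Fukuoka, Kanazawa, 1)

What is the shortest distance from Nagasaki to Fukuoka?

Some routes from Nagasaki to Fukuoka:
Nagasaki -> Kyoto -> Kanazawa -> Fukuoka: 8 + 3 + 1 = 12
Nagasaki -> Sendai -> Fukuoka: 3 + 7 = 10
Nagasaki -> Sendai -> Hiroshima -> Kanazawa -> Fukuoka: 3 + 2 + 9 + 1 = 15
Nagasaki -> Osaka -> Sendai -> Fukuoka: 7 + 3 + 7 = 17
Nagasaki -> Sendai -> Osaka -> Kyoto -> Kanazawa -> Fukuoka: 3 + 3 + 7 + 3 + 1 = 17
Nagasaki -> Kanazawa -> Fukuoka: 9 + 1 = 10
The minimum is 10.

10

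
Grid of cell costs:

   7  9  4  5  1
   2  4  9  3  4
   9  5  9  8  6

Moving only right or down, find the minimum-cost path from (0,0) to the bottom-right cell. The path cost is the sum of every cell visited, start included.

Path r0c0 r1c0 r1c1 r1c2 r1c3 r1c4 r2c4: 7 + 2 + 4 + 9 + 3 + 4 + 6 = 35.
For comparison, the top-then-right route costs 36.

35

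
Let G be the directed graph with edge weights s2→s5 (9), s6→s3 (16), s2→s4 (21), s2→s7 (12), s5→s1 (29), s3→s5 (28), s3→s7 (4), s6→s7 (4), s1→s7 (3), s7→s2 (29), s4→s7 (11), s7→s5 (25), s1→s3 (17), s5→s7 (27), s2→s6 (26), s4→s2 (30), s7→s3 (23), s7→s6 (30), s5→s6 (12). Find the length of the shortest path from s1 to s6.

Some routes from s1 to s6:
s1 -> s3 -> s7 -> s5 -> s6: 17 + 4 + 25 + 12 = 58
s1 -> s3 -> s5 -> s6: 17 + 28 + 12 = 57
s1 -> s7 -> s6: 3 + 30 = 33
s1 -> s7 -> s5 -> s6: 3 + 25 + 12 = 40
s1 -> s7 -> s2 -> s5 -> s6: 3 + 29 + 9 + 12 = 53
s1 -> s3 -> s7 -> s6: 17 + 4 + 30 = 51
The minimum is 33.

33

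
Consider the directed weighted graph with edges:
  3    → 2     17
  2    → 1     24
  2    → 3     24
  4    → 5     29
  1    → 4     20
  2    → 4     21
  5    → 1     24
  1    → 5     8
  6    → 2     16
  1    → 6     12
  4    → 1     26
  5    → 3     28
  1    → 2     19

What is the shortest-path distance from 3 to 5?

49

Candidate routes:
3 - 2 - 1 - 5: 17 + 24 + 8 = 49
3 - 2 - 1 - 4 - 5: 17 + 24 + 20 + 29 = 90
3 - 2 - 4 - 1 - 5: 17 + 21 + 26 + 8 = 72
3 - 2 - 4 - 5: 17 + 21 + 29 = 67
Best route has total 49.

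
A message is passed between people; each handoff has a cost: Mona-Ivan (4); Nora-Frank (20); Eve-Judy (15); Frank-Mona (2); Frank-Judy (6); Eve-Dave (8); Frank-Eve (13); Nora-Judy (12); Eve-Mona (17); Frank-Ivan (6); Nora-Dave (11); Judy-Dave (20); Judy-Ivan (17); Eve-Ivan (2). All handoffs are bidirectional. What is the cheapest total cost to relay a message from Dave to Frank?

A few of the Dave→Frank routes:
Dave -> Judy -> Frank: 20 + 6 = 26
Dave -> Eve -> Ivan -> Mona -> Frank: 8 + 2 + 4 + 2 = 16
Dave -> Eve -> Ivan -> Frank: 8 + 2 + 6 = 16
Dave -> Eve -> Frank: 8 + 13 = 21
The minimum is 16.

16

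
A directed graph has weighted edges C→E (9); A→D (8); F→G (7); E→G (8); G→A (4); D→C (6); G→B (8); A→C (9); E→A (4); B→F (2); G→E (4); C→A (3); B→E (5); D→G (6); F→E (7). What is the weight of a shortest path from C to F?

Routes from C to F:
C → E → A → D → G → B → F: 9 + 4 + 8 + 6 + 8 + 2 = 37
C → E → G → B → F: 9 + 8 + 8 + 2 = 27
C → A → D → G → B → F: 3 + 8 + 6 + 8 + 2 = 27
Shortest: 27.

27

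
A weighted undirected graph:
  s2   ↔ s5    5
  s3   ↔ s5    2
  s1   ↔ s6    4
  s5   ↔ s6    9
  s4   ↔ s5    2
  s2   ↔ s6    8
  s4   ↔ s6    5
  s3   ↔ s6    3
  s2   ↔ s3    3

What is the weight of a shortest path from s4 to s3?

4

Checking several routes:
s4 - s5 - s2 - s3: 2 + 5 + 3 = 10
s4 - s5 - s6 - s3: 2 + 9 + 3 = 14
s4 - s6 - s3: 5 + 3 = 8
s4 - s5 - s3: 2 + 2 = 4
Shortest: 4.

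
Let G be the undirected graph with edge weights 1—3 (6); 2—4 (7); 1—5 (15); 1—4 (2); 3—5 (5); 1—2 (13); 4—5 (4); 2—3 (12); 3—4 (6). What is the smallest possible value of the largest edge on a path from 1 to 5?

Some routes from 1 to 5:
1-3-4-5: max(6, 6, 4) = 6
1-3-5: max(6, 5) = 6
1-4-3-5: max(2, 6, 5) = 6
1-4-5: max(2, 4) = 4
The minimum achievable maximum is 4.

4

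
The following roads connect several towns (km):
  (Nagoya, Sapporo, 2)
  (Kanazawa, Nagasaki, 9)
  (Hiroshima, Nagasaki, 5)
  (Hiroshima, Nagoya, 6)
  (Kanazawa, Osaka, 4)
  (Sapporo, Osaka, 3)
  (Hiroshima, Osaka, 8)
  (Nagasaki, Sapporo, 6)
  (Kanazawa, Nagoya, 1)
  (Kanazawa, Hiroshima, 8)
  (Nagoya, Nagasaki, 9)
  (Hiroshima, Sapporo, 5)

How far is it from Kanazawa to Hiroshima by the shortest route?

7

A few of the Kanazawa→Hiroshima routes:
Kanazawa → Nagoya → Sapporo → Hiroshima: 1 + 2 + 5 = 8
Kanazawa → Hiroshima: 8
Kanazawa → Osaka → Sapporo → Hiroshima: 4 + 3 + 5 = 12
Kanazawa → Nagoya → Hiroshima: 1 + 6 = 7
Kanazawa → Osaka → Hiroshima: 4 + 8 = 12
Kanazawa → Nagasaki → Hiroshima: 9 + 5 = 14
Best route has total 7 km.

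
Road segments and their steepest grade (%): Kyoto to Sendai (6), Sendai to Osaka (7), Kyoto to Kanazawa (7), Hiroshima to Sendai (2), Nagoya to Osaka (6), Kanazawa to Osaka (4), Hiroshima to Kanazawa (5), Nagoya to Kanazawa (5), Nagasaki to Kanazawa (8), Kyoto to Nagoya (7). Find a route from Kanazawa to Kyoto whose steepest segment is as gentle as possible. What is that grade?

6

Some routes from Kanazawa to Kyoto:
Kanazawa-Hiroshima-Sendai-Osaka-Nagoya-Kyoto: max(5, 2, 7, 6, 7) = 7
Kanazawa-Osaka-Nagoya-Kyoto: max(4, 6, 7) = 7
Kanazawa-Osaka-Sendai-Kyoto: max(4, 7, 6) = 7
Kanazawa-Kyoto: max(7) = 7
Kanazawa-Hiroshima-Sendai-Kyoto: max(5, 2, 6) = 6
Smallest bottleneck: 6%.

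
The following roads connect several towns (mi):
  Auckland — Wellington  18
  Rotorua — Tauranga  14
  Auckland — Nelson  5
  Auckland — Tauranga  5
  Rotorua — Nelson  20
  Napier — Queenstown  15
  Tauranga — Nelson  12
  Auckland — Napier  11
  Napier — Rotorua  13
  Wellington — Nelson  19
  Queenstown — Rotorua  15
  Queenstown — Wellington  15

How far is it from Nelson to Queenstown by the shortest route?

Checking several routes:
Nelson → Auckland → Napier → Queenstown: 5 + 11 + 15 = 31
Nelson → Auckland → Wellington → Queenstown: 5 + 18 + 15 = 38
Nelson → Wellington → Queenstown: 19 + 15 = 34
Nelson → Auckland → Tauranga → Rotorua → Queenstown: 5 + 5 + 14 + 15 = 39
Nelson → Tauranga → Rotorua → Queenstown: 12 + 14 + 15 = 41
Nelson → Rotorua → Queenstown: 20 + 15 = 35
Best route has total 31 mi.

31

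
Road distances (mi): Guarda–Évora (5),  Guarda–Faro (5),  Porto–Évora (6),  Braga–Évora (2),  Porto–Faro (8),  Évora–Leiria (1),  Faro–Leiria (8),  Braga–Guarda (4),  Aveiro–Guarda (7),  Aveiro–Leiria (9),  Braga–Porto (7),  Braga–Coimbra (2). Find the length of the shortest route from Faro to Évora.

9

Checking several routes:
Faro -> Guarda -> Évora: 5 + 5 = 10
Faro -> Porto -> Évora: 8 + 6 = 14
Faro -> Leiria -> Évora: 8 + 1 = 9
Faro -> Guarda -> Braga -> Évora: 5 + 4 + 2 = 11
Shortest: 9 mi.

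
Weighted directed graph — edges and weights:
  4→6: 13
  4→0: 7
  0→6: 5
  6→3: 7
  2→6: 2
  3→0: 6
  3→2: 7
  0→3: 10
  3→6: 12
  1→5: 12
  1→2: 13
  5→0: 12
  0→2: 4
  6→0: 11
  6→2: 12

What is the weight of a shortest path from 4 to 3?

17

A few of the 4→3 routes:
4→0→6→3: 7 + 5 + 7 = 19
4→0→3: 7 + 10 = 17
4→0→2→6→3: 7 + 4 + 2 + 7 = 20
Best route has total 17.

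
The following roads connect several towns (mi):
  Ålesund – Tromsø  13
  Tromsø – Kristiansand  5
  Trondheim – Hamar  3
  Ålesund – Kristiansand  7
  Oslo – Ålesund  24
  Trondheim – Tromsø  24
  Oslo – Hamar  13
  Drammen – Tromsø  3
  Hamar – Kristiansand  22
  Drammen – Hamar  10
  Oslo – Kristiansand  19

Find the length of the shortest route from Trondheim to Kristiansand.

21

Comparing a few candidate routes:
Trondheim-Tromsø-Kristiansand: 24 + 5 = 29
Trondheim-Hamar-Oslo-Kristiansand: 3 + 13 + 19 = 35
Trondheim-Hamar-Drammen-Tromsø-Ålesund-Kristiansand: 3 + 10 + 3 + 13 + 7 = 36
Trondheim-Hamar-Drammen-Tromsø-Kristiansand: 3 + 10 + 3 + 5 = 21
Trondheim-Hamar-Kristiansand: 3 + 22 = 25
Shortest: 21 mi.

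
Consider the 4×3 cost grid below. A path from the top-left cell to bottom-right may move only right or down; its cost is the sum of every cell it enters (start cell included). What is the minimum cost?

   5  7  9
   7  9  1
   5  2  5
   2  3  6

Path [0,0] → [1,0] → [2,0] → [2,1] → [3,1] → [3,2]: 5 + 7 + 5 + 2 + 3 + 6 = 28.
(Top row then right column would cost 33.)

28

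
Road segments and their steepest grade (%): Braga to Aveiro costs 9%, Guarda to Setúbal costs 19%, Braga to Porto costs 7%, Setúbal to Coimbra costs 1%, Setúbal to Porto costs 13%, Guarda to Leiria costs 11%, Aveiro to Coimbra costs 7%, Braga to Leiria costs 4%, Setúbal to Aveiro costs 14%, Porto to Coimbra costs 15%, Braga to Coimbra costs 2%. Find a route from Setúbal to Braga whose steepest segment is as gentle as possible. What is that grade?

A few of the Setúbal→Braga routes:
Setúbal→Porto→Coimbra→Aveiro→Braga: max(13, 15, 7, 9) = 15
Setúbal→Coimbra→Braga: max(1, 2) = 2
Setúbal→Coimbra→Aveiro→Braga: max(1, 7, 9) = 9
Setúbal→Aveiro→Coimbra→Braga: max(14, 7, 2) = 14
Setúbal→Aveiro→Braga: max(14, 9) = 14
Setúbal→Porto→Braga: max(13, 7) = 13
Smallest bottleneck: 2%.

2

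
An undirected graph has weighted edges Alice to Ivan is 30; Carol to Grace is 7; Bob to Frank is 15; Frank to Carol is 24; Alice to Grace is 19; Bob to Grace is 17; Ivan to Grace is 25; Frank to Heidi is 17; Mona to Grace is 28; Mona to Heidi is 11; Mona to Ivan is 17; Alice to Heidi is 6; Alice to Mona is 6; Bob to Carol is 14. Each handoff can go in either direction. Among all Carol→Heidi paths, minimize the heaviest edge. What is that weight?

Comparing a few candidate routes:
Carol→Grace→Bob→Frank→Heidi: max(7, 17, 15, 17) = 17
Carol→Bob→Frank→Heidi: max(14, 15, 17) = 17
Carol→Grace→Alice→Heidi: max(7, 19, 6) = 19
Carol→Grace→Alice→Mona→Heidi: max(7, 19, 6, 11) = 19
Smallest bottleneck: 17.

17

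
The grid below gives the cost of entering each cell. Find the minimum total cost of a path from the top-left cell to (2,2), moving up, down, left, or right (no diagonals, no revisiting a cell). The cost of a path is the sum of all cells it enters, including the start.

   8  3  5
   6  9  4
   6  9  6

26

Best path: [0,0] -> [0,1] -> [0,2] -> [1,2] -> [2,2]
Cost: 8 + 3 + 5 + 4 + 6 = 26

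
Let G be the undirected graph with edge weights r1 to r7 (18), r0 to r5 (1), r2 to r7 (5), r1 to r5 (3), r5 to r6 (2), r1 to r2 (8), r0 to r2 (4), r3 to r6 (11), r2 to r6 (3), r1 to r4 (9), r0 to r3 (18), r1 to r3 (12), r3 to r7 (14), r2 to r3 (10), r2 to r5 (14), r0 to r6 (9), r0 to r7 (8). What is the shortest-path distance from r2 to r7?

5

Some routes from r2 to r7:
r2-r7: 5
r2-r0-r7: 4 + 8 = 12
r2-r6-r5-r0-r7: 3 + 2 + 1 + 8 = 14
Shortest: 5.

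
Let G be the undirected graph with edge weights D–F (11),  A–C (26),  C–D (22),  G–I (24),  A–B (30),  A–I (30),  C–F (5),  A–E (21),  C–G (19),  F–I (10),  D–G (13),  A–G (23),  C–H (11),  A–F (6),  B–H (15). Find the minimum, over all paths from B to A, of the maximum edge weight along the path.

15

Comparing a few candidate routes:
B→H→C→D→F→A: max(15, 11, 22, 11, 6) = 22
B→H→C→F→A: max(15, 11, 5, 6) = 15
B→H→C→G→D→F→A: max(15, 11, 19, 13, 11, 6) = 19
The minimum achievable maximum is 15.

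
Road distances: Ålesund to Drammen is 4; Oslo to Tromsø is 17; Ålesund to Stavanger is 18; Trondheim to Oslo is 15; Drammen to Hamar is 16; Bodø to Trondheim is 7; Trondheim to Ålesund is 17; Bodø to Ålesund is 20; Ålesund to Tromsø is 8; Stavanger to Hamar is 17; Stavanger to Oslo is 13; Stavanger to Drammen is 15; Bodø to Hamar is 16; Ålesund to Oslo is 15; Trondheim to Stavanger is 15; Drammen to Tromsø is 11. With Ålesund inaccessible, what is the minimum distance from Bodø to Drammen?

Comparing a few candidate routes:
Bodø → Hamar → Stavanger → Drammen: 16 + 17 + 15 = 48
Bodø → Hamar → Drammen: 16 + 16 = 32
Bodø → Trondheim → Stavanger → Drammen: 7 + 15 + 15 = 37
Bodø → Trondheim → Oslo → Stavanger → Drammen: 7 + 15 + 13 + 15 = 50
The minimum is 32.

32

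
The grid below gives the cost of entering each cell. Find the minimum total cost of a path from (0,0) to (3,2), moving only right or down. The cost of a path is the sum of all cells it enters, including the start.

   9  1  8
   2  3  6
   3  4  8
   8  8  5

Best path: [0,0] → [0,1] → [1,1] → [2,1] → [2,2] → [3,2]
Cost: 9 + 1 + 3 + 4 + 8 + 5 = 30
For comparison, the top-then-right route costs 37.

30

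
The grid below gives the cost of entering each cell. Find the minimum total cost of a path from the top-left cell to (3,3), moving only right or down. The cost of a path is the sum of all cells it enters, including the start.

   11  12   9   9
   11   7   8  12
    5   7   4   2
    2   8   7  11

51

Cheapest: [0,0]→[1,0]→[2,0]→[2,1]→[2,2]→[2,3]→[3,3]
  11 + 11 + 5 + 7 + 4 + 2 + 11 = 51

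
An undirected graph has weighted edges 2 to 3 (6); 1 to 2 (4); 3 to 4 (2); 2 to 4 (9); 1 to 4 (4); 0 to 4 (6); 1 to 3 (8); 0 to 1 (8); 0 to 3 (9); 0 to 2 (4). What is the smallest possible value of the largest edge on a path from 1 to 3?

4

Checking several routes:
1 → 2 → 3: max(4, 6) = 6
1 → 0 → 2 → 3: max(8, 4, 6) = 8
1 → 2 → 0 → 4 → 3: max(4, 4, 6, 2) = 6
1 → 0 → 4 → 3: max(8, 6, 2) = 8
1 → 4 → 3: max(4, 2) = 4
1 → 4 → 0 → 2 → 3: max(4, 6, 4, 6) = 6
Smallest bottleneck: 4.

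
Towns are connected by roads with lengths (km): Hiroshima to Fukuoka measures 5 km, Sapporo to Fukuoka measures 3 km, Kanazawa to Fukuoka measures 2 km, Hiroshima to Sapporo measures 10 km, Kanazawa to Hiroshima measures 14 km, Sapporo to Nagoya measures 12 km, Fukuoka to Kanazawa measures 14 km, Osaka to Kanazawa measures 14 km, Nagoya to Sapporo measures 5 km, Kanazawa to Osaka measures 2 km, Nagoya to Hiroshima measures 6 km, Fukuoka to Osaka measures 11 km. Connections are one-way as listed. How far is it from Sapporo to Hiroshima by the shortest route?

18

Routes from Sapporo to Hiroshima:
Sapporo -> Fukuoka -> Osaka -> Kanazawa -> Hiroshima: 3 + 11 + 14 + 14 = 42
Sapporo -> Nagoya -> Hiroshima: 12 + 6 = 18
Sapporo -> Fukuoka -> Kanazawa -> Hiroshima: 3 + 14 + 14 = 31
The minimum is 18 km.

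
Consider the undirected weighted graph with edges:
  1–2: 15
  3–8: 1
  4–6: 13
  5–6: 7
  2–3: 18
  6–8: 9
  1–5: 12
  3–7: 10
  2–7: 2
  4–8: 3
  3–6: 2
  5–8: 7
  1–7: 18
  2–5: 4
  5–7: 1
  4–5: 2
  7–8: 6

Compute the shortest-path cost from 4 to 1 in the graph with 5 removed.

26

Comparing a few candidate routes:
4 - 8 - 7 - 1: 3 + 6 + 18 = 27
4 - 8 - 3 - 7 - 2 - 1: 3 + 1 + 10 + 2 + 15 = 31
4 - 8 - 7 - 2 - 1: 3 + 6 + 2 + 15 = 26
Shortest: 26.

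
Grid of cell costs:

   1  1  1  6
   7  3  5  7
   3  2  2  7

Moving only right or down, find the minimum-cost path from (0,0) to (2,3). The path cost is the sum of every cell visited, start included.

16

Take [0,0] → [0,1] → [1,1] → [2,1] → [2,2] → [2,3] for a total of 1 + 1 + 3 + 2 + 2 + 7 = 16.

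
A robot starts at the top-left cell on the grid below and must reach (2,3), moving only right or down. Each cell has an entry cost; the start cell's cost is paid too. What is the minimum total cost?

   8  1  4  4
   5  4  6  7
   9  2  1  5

One optimal route is (0,0)→(0,1)→(1,1)→(2,1)→(2,2)→(2,3).
Its cost is 8 + 1 + 4 + 2 + 1 + 5 = 21.
(Top row then right column would cost 29.)

21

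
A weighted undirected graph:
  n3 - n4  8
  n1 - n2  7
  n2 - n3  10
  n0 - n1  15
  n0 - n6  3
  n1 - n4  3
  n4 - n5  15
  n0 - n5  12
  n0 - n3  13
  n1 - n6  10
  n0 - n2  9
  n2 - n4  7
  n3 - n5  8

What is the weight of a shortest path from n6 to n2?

12

Comparing a few candidate routes:
n6→n1→n4→n2: 10 + 3 + 7 = 20
n6→n0→n2: 3 + 9 = 12
n6→n0→n1→n2: 3 + 15 + 7 = 25
n6→n0→n1→n4→n2: 3 + 15 + 3 + 7 = 28
n6→n0→n3→n2: 3 + 13 + 10 = 26
n6→n1→n2: 10 + 7 = 17
Best route has total 12.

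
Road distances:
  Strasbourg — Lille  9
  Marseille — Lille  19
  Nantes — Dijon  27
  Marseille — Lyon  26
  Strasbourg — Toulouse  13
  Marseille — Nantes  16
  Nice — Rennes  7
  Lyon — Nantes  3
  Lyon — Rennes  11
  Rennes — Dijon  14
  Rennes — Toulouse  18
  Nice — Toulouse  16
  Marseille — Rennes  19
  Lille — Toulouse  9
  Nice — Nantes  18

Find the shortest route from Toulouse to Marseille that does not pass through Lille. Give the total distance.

Comparing a few candidate routes:
Toulouse -> Rennes -> Marseille: 18 + 19 = 37
Toulouse -> Rennes -> Lyon -> Nantes -> Marseille: 18 + 11 + 3 + 16 = 48
Toulouse -> Nice -> Rennes -> Marseille: 16 + 7 + 19 = 42
Toulouse -> Nice -> Nantes -> Marseille: 16 + 18 + 16 = 50
Shortest: 37.

37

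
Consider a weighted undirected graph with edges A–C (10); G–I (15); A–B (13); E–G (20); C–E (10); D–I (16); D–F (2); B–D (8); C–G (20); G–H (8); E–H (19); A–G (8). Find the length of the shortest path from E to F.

A few of the E→F routes:
E - G - I - D - F: 20 + 15 + 16 + 2 = 53
E - H - G - A - B - D - F: 19 + 8 + 8 + 13 + 8 + 2 = 58
E - G - A - B - D - F: 20 + 8 + 13 + 8 + 2 = 51
E - C - A - B - D - F: 10 + 10 + 13 + 8 + 2 = 43
The minimum is 43.

43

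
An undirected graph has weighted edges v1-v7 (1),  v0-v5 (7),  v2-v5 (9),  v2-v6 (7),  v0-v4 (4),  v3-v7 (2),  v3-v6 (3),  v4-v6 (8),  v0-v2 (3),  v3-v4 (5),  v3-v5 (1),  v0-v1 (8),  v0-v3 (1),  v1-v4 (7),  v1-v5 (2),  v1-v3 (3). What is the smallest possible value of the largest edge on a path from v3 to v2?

3

Some routes from v3 to v2:
v3-v0-v2: max(1, 3) = 3
v3-v7-v1-v4-v0-v2: max(2, 1, 7, 4, 3) = 7
v3-v4-v0-v2: max(5, 4, 3) = 5
The minimum achievable maximum is 3.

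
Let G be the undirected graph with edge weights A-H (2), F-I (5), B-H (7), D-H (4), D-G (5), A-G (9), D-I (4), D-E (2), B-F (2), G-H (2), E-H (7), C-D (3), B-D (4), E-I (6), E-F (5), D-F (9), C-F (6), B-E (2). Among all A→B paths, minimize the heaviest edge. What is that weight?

4

Some routes from A to B:
A-H-D-B: max(2, 4, 4) = 4
A-H-D-E-B: max(2, 4, 2, 2) = 4
A-H-D-I-F-E-B: max(2, 4, 4, 5, 5, 2) = 5
Smallest bottleneck: 4.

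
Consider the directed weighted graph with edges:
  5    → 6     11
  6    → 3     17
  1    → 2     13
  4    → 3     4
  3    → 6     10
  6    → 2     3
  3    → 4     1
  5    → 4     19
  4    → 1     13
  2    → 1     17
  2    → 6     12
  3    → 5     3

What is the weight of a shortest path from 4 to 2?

Routes from 4 to 2:
4→1→2: 13 + 13 = 26
4→3→5→6→2: 4 + 3 + 11 + 3 = 21
4→3→6→2: 4 + 10 + 3 = 17
The minimum is 17.

17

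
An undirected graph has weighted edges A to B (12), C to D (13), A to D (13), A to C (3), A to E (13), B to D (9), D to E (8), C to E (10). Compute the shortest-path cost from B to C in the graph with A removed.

22

Routes from B to C avoiding A:
B→D→E→C: 9 + 8 + 10 = 27
B→D→C: 9 + 13 = 22
Shortest: 22.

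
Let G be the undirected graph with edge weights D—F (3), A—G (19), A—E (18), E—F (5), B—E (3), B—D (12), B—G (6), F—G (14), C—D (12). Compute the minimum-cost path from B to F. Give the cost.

Some routes from B to F:
B-E-F: 3 + 5 = 8
B-G-A-E-F: 6 + 19 + 18 + 5 = 48
B-G-F: 6 + 14 = 20
B-D-F: 12 + 3 = 15
Best route has total 8.

8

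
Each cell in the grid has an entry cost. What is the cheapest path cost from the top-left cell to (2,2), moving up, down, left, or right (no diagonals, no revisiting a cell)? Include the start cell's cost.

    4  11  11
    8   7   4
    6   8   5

Path r0c0→r1c0→r1c1→r1c2→r2c2: 4 + 8 + 7 + 4 + 5 = 28.

28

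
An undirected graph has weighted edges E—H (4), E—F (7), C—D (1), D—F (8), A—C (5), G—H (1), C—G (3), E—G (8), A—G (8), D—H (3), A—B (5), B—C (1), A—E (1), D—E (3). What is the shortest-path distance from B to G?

Comparing a few candidate routes:
B→C→A→E→H→G: 1 + 5 + 1 + 4 + 1 = 12
B→C→D→E→H→G: 1 + 1 + 3 + 4 + 1 = 10
B→C→D→H→G: 1 + 1 + 3 + 1 = 6
B→A→E→H→G: 5 + 1 + 4 + 1 = 11
B→C→G: 1 + 3 = 4
Best route has total 4.

4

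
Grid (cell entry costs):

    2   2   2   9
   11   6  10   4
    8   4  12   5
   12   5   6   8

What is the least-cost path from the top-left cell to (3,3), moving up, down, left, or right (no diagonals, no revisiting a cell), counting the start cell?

Best path: (0,0) -> (0,1) -> (0,2) -> (0,3) -> (1,3) -> (2,3) -> (3,3)
Cost: 2 + 2 + 2 + 9 + 4 + 5 + 8 = 32

32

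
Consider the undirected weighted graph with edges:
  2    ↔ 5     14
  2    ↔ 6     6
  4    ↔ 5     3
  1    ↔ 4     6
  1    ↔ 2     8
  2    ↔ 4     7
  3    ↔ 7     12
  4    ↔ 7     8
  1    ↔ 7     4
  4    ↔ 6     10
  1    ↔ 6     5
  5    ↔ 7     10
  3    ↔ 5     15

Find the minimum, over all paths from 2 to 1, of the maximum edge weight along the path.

6

Some routes from 2 to 1:
2→4→6→1: max(7, 10, 5) = 10
2→4→1: max(7, 6) = 7
2→1: max(8) = 8
2→6→1: max(6, 5) = 6
2→4→7→1: max(7, 8, 4) = 8
2→4→5→7→1: max(7, 3, 10, 4) = 10
Best route has worst link 6.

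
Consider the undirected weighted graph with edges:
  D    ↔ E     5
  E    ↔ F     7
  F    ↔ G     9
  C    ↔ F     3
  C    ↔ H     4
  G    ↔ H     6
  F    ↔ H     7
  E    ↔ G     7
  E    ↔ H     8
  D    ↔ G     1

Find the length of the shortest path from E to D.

Checking several routes:
E → D: 5
E → G → D: 7 + 1 = 8
E → H → G → D: 8 + 6 + 1 = 15
The minimum is 5.

5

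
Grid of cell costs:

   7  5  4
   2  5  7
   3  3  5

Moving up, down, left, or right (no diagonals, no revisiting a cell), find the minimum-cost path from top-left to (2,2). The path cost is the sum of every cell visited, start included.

One optimal route is (0,0) (1,0) (2,0) (2,1) (2,2).
Its cost is 7 + 2 + 3 + 3 + 5 = 20.

20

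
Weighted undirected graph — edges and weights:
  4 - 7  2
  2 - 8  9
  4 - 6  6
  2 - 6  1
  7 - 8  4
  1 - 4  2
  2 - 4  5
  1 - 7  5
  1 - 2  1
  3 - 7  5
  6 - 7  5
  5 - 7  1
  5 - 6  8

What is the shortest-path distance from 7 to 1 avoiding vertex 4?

Paths from 7 to 1 avoiding 4:
7-8-2-1: 4 + 9 + 1 = 14
7-5-6-2-1: 1 + 8 + 1 + 1 = 11
7-6-2-1: 5 + 1 + 1 = 7
7-1: 5
Best route has total 5.

5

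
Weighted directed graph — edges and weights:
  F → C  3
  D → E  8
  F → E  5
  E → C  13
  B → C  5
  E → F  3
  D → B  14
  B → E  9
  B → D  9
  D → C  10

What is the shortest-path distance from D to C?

Some routes from D to C:
D - C: 10
D - E - F - C: 8 + 3 + 3 = 14
D - B - C: 14 + 5 = 19
Best route has total 10.

10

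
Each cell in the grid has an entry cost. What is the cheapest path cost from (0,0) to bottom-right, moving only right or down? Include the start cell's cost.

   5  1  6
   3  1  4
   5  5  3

14

One optimal route is r0c0 r0c1 r1c1 r1c2 r2c2.
Its cost is 5 + 1 + 1 + 4 + 3 = 14.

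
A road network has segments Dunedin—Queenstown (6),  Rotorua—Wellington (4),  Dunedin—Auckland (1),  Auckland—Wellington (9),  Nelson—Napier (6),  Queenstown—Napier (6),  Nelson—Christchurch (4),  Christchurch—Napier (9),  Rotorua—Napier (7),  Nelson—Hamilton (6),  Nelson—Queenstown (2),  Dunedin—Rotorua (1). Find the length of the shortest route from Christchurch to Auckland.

A few of the Christchurch→Auckland routes:
Christchurch - Nelson - Napier - Rotorua - Dunedin - Auckland: 4 + 6 + 7 + 1 + 1 = 19
Christchurch - Napier - Rotorua - Dunedin - Auckland: 9 + 7 + 1 + 1 = 18
Christchurch - Nelson - Queenstown - Dunedin - Auckland: 4 + 2 + 6 + 1 = 13
Best route has total 13 mi.

13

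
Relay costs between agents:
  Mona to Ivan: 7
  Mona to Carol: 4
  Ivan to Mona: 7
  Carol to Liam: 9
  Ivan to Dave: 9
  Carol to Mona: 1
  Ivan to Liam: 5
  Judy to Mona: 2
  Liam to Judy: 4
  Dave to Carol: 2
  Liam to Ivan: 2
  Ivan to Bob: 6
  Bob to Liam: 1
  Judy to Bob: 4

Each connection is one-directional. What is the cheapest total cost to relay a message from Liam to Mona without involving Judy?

9

Paths from Liam to Mona avoiding Judy:
Liam-Ivan-Dave-Carol-Mona: 2 + 9 + 2 + 1 = 14
Liam-Ivan-Mona: 2 + 7 = 9
Shortest: 9.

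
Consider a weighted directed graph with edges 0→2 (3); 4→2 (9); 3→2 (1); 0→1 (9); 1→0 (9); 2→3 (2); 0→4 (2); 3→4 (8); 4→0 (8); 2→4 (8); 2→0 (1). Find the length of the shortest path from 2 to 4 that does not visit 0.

Routes from 2 to 4 avoiding 0:
2 - 4: 8
2 - 3 - 4: 2 + 8 = 10
Best route has total 8.

8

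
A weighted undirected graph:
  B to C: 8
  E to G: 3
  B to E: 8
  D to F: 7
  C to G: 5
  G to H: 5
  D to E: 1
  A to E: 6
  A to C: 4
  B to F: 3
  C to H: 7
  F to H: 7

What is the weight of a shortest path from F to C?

11

Checking several routes:
F -> D -> E -> G -> C: 7 + 1 + 3 + 5 = 16
F -> B -> C: 3 + 8 = 11
F -> H -> C: 7 + 7 = 14
Shortest: 11.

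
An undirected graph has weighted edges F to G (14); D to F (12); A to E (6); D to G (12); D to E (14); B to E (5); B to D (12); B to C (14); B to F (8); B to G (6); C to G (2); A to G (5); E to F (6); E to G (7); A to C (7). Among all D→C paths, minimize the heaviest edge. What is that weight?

12

Comparing a few candidate routes:
D - G - B - E - A - C: max(12, 6, 5, 6, 7) = 12
D - G - A - C: max(12, 5, 7) = 12
D - G - E - A - C: max(12, 7, 6, 7) = 12
D - G - B - F - E - A - C: max(12, 6, 8, 6, 6, 7) = 12
D - G - C: max(12, 2) = 12
Best route has worst link 12.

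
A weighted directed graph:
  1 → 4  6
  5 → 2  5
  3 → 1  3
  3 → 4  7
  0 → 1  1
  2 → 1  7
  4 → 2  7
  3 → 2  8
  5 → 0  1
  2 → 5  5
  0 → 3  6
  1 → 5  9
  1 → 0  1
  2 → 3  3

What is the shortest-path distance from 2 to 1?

Some routes from 2 to 1:
2 → 5 → 0 → 1: 5 + 1 + 1 = 7
2 → 3 → 1: 3 + 3 = 6
2 → 1: 7
The minimum is 6.

6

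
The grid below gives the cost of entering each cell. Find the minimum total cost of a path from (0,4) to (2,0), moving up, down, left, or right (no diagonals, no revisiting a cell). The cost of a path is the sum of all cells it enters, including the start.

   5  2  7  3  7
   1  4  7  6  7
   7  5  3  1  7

Best path: r0c4→r0c3→r0c2→r0c1→r1c1→r1c0→r2c0
Cost: 7 + 3 + 7 + 2 + 4 + 1 + 7 = 31

31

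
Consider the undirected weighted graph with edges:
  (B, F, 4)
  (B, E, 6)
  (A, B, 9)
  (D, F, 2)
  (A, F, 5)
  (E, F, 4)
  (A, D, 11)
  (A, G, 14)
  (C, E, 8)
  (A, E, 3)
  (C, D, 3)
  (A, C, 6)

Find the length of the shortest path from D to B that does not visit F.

17

Some routes from D to B avoiding F:
D → C → A → B: 3 + 6 + 9 = 18
D → C → A → E → B: 3 + 6 + 3 + 6 = 18
D → A → E → B: 11 + 3 + 6 = 20
D → C → E → B: 3 + 8 + 6 = 17
D → A → B: 11 + 9 = 20
Shortest: 17.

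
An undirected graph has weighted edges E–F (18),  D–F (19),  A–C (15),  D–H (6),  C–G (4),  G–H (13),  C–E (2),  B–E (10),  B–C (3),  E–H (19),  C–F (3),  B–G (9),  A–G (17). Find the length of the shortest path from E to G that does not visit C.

Candidate routes:
E → F → D → H → G: 18 + 19 + 6 + 13 = 56
E → B → G: 10 + 9 = 19
E → H → G: 19 + 13 = 32
Shortest: 19.

19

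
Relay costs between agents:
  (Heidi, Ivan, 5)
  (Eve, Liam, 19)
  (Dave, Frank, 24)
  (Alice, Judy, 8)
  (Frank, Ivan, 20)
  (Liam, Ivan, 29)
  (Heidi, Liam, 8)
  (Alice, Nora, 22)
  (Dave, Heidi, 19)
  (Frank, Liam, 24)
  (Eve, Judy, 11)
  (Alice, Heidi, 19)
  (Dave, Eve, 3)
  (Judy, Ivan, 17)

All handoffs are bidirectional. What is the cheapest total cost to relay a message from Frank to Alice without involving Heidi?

A few of the Frank→Alice routes:
Frank - Liam - Eve - Judy - Alice: 24 + 19 + 11 + 8 = 62
Frank - Ivan - Judy - Alice: 20 + 17 + 8 = 45
Frank - Dave - Eve - Judy - Alice: 24 + 3 + 11 + 8 = 46
Frank - Liam - Ivan - Judy - Alice: 24 + 29 + 17 + 8 = 78
Best route has total 45.

45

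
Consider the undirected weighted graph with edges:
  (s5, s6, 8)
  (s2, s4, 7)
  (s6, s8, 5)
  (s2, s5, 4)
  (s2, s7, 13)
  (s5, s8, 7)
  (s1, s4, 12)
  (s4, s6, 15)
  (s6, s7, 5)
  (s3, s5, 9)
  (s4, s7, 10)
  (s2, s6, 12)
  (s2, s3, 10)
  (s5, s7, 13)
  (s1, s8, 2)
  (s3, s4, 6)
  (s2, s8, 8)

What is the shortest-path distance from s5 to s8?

7

Comparing a few candidate routes:
s5 -> s8: 7
s5 -> s2 -> s8: 4 + 8 = 12
s5 -> s2 -> s4 -> s1 -> s8: 4 + 7 + 12 + 2 = 25
s5 -> s7 -> s6 -> s8: 13 + 5 + 5 = 23
s5 -> s6 -> s8: 8 + 5 = 13
s5 -> s2 -> s6 -> s8: 4 + 12 + 5 = 21
The minimum is 7.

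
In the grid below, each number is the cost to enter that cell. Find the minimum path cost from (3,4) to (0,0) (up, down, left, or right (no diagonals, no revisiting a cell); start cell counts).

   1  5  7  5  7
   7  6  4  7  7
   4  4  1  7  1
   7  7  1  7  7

32

Path (3,4)→(2,4)→(2,3)→(2,2)→(1,2)→(1,1)→(0,1)→(0,0): 7 + 1 + 7 + 1 + 4 + 6 + 5 + 1 = 32.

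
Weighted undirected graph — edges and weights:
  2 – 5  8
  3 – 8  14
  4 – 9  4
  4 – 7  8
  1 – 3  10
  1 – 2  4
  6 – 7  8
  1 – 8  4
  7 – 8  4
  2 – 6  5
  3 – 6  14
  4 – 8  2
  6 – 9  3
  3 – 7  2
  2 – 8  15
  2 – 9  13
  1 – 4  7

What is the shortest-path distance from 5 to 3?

22

Comparing a few candidate routes:
5 - 2 - 1 - 4 - 8 - 7 - 3: 8 + 4 + 7 + 2 + 4 + 2 = 27
5 - 2 - 6 - 7 - 3: 8 + 5 + 8 + 2 = 23
5 - 2 - 6 - 3: 8 + 5 + 14 = 27
5 - 2 - 1 - 8 - 7 - 3: 8 + 4 + 4 + 4 + 2 = 22
5 - 2 - 1 - 3: 8 + 4 + 10 = 22
Best route has total 22.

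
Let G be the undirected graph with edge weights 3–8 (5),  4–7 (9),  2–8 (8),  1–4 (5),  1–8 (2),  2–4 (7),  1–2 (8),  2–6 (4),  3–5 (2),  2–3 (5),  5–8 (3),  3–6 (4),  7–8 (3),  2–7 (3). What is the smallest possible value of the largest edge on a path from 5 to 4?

5

Comparing a few candidate routes:
5→3→6→2→7→8→1→4: max(2, 4, 4, 3, 3, 2, 5) = 5
5→8→1→4: max(3, 2, 5) = 5
5→3→8→1→4: max(2, 5, 2, 5) = 5
Smallest bottleneck: 5.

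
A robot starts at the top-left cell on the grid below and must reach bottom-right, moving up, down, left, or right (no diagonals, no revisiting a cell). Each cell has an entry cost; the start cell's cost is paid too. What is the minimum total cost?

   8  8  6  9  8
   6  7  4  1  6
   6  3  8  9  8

Cheapest: r0c0 r1c0 r1c1 r1c2 r1c3 r1c4 r2c4
  8 + 6 + 7 + 4 + 1 + 6 + 8 = 40

40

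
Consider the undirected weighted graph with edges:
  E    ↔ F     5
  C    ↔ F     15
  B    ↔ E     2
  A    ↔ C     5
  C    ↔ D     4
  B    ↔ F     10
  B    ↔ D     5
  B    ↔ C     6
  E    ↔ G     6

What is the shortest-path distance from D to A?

Routes from D to A:
D-C-A: 4 + 5 = 9
D-B-C-A: 5 + 6 + 5 = 16
D-B-E-F-C-A: 5 + 2 + 5 + 15 + 5 = 32
D-B-F-C-A: 5 + 10 + 15 + 5 = 35
Shortest: 9.

9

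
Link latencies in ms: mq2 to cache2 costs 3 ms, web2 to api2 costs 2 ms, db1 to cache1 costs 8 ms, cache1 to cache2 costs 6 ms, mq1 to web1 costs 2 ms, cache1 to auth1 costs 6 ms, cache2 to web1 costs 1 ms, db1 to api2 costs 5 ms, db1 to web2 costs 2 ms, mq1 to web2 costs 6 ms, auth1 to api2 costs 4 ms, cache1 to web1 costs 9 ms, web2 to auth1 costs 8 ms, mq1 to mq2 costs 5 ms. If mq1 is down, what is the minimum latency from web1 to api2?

17

Comparing a few candidate routes:
web1 → cache2 → cache1 → auth1 → api2: 1 + 6 + 6 + 4 = 17
web1 → cache1 → db1 → api2: 9 + 8 + 5 = 22
web1 → cache2 → cache1 → db1 → web2 → api2: 1 + 6 + 8 + 2 + 2 = 19
web1 → cache1 → auth1 → api2: 9 + 6 + 4 = 19
web1 → cache2 → cache1 → db1 → api2: 1 + 6 + 8 + 5 = 20
web1 → cache1 → db1 → web2 → api2: 9 + 8 + 2 + 2 = 21
Shortest: 17 ms.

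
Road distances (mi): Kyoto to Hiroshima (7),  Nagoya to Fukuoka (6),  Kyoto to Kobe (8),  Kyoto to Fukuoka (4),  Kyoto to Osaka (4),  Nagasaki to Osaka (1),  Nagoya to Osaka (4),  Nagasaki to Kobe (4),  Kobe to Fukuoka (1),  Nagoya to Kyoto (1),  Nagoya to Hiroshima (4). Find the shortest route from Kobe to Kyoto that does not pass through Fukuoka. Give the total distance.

Routes from Kobe to Kyoto avoiding Fukuoka:
Kobe -> Nagasaki -> Osaka -> Kyoto: 4 + 1 + 4 = 9
Kobe -> Nagasaki -> Osaka -> Nagoya -> Hiroshima -> Kyoto: 4 + 1 + 4 + 4 + 7 = 20
Kobe -> Nagasaki -> Osaka -> Nagoya -> Kyoto: 4 + 1 + 4 + 1 = 10
Kobe -> Kyoto: 8
The minimum is 8 mi.

8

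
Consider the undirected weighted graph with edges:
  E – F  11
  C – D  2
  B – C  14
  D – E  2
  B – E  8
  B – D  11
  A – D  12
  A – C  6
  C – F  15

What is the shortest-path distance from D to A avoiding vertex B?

Paths from D to A avoiding B:
D-A: 12
D-E-F-C-A: 2 + 11 + 15 + 6 = 34
D-C-A: 2 + 6 = 8
Best route has total 8.

8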